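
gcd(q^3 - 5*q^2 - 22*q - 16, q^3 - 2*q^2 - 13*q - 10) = q^2 + 3*q + 2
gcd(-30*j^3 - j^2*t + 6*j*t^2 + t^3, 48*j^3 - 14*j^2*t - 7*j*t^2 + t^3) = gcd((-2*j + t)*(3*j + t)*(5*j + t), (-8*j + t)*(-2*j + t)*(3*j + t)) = -6*j^2 + j*t + t^2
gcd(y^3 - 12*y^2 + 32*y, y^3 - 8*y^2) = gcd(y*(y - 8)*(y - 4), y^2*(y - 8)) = y^2 - 8*y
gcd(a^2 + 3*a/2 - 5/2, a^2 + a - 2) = a - 1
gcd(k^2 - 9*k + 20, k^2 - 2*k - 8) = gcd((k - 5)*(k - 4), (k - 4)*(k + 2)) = k - 4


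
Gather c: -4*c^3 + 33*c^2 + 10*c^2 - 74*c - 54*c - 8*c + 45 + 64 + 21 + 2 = -4*c^3 + 43*c^2 - 136*c + 132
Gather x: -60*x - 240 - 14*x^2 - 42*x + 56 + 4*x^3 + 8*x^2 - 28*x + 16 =4*x^3 - 6*x^2 - 130*x - 168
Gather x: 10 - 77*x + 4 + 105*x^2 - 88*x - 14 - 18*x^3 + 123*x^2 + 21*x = -18*x^3 + 228*x^2 - 144*x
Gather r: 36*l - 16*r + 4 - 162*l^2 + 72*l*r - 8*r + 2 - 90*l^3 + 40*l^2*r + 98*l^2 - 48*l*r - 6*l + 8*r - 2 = -90*l^3 - 64*l^2 + 30*l + r*(40*l^2 + 24*l - 16) + 4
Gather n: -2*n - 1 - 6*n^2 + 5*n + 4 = -6*n^2 + 3*n + 3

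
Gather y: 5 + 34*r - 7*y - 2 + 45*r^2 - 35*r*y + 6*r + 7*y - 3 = 45*r^2 - 35*r*y + 40*r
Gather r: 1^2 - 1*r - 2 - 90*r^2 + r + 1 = -90*r^2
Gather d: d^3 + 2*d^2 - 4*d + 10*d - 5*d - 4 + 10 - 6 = d^3 + 2*d^2 + d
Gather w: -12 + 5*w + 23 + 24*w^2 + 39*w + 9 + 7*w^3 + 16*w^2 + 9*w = 7*w^3 + 40*w^2 + 53*w + 20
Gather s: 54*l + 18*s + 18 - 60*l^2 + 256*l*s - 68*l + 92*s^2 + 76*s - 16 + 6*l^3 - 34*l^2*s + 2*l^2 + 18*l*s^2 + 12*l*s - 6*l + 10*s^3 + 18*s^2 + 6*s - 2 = 6*l^3 - 58*l^2 - 20*l + 10*s^3 + s^2*(18*l + 110) + s*(-34*l^2 + 268*l + 100)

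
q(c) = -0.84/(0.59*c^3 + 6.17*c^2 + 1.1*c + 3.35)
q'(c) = -0.84*(-1.77*c^2 - 12.34*c - 1.1)/(0.59*c^3 + 6.17*c^2 + 1.1*c + 3.35)^2 = (1.4868*c^2 + 10.3656*c + 0.924)/(0.59*c^3 + 6.17*c^2 + 1.1*c + 3.35)^2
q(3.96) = -0.01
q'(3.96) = 0.00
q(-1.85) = -0.04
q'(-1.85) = -0.04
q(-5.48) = -0.01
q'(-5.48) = -0.00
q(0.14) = -0.23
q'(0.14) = 0.18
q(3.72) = -0.01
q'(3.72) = 0.00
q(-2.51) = -0.03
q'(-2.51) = -0.02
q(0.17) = -0.23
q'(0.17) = 0.20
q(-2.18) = -0.03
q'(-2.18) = -0.03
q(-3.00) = -0.02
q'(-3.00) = -0.01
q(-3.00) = -0.02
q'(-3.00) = -0.01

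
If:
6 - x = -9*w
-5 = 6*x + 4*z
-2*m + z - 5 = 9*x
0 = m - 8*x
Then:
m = -100/53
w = -661/954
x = -25/106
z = -95/106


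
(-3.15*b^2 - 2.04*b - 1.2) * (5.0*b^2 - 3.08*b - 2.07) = -15.75*b^4 - 0.497999999999999*b^3 + 6.8037*b^2 + 7.9188*b + 2.484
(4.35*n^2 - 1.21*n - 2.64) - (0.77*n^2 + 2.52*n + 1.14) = 3.58*n^2 - 3.73*n - 3.78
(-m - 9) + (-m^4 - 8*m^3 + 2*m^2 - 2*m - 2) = -m^4 - 8*m^3 + 2*m^2 - 3*m - 11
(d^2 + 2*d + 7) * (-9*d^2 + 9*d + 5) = -9*d^4 - 9*d^3 - 40*d^2 + 73*d + 35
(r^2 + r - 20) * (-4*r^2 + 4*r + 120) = -4*r^4 + 204*r^2 + 40*r - 2400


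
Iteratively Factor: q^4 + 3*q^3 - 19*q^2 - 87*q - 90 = (q - 5)*(q^3 + 8*q^2 + 21*q + 18) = (q - 5)*(q + 3)*(q^2 + 5*q + 6) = (q - 5)*(q + 3)^2*(q + 2)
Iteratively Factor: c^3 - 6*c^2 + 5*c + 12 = (c + 1)*(c^2 - 7*c + 12) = (c - 3)*(c + 1)*(c - 4)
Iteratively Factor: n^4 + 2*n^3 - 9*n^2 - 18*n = (n + 2)*(n^3 - 9*n) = (n - 3)*(n + 2)*(n^2 + 3*n) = n*(n - 3)*(n + 2)*(n + 3)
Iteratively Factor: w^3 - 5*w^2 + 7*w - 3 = (w - 1)*(w^2 - 4*w + 3) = (w - 3)*(w - 1)*(w - 1)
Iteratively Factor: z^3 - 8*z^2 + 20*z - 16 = (z - 2)*(z^2 - 6*z + 8) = (z - 4)*(z - 2)*(z - 2)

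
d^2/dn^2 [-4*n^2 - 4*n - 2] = -8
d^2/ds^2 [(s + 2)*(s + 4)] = 2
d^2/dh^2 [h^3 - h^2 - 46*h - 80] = 6*h - 2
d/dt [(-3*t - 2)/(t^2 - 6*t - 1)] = (3*t^2 + 4*t - 9)/(t^4 - 12*t^3 + 34*t^2 + 12*t + 1)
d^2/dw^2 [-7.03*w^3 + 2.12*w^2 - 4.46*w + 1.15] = 4.24 - 42.18*w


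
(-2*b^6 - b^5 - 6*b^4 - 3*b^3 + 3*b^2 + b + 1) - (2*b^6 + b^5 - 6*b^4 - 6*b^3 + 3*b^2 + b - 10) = -4*b^6 - 2*b^5 + 3*b^3 + 11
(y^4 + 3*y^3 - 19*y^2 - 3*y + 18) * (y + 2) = y^5 + 5*y^4 - 13*y^3 - 41*y^2 + 12*y + 36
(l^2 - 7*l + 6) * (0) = 0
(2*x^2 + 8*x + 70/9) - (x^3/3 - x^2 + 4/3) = -x^3/3 + 3*x^2 + 8*x + 58/9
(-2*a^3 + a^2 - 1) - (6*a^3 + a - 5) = -8*a^3 + a^2 - a + 4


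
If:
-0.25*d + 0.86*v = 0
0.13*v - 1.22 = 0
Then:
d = 32.28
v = 9.38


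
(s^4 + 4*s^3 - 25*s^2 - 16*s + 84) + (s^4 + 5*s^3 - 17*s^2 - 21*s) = 2*s^4 + 9*s^3 - 42*s^2 - 37*s + 84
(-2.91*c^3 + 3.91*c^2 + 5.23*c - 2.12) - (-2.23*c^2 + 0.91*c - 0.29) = -2.91*c^3 + 6.14*c^2 + 4.32*c - 1.83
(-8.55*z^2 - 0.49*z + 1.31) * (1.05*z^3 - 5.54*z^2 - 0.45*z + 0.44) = -8.9775*z^5 + 46.8525*z^4 + 7.9376*z^3 - 10.7989*z^2 - 0.8051*z + 0.5764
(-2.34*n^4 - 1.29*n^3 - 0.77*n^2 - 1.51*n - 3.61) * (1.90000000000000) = -4.446*n^4 - 2.451*n^3 - 1.463*n^2 - 2.869*n - 6.859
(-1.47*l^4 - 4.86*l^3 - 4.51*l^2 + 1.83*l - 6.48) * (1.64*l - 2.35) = -2.4108*l^5 - 4.5159*l^4 + 4.0246*l^3 + 13.5997*l^2 - 14.9277*l + 15.228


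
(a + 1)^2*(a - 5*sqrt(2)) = a^3 - 5*sqrt(2)*a^2 + 2*a^2 - 10*sqrt(2)*a + a - 5*sqrt(2)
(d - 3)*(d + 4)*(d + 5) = d^3 + 6*d^2 - 7*d - 60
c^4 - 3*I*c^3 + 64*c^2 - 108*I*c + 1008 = (c - 7*I)*(c - 6*I)*(c + 4*I)*(c + 6*I)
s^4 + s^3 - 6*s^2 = s^2*(s - 2)*(s + 3)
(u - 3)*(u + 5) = u^2 + 2*u - 15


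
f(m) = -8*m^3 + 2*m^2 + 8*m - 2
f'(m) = -24*m^2 + 4*m + 8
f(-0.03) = -2.24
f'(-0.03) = 7.86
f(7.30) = -2949.16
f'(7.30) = -1241.76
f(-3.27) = 272.95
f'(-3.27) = -261.71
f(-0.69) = -3.94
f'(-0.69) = -6.19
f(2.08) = -48.70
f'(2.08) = -87.51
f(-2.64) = 138.02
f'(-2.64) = -169.83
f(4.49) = -649.91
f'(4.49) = -457.88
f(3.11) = -198.42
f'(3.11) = -211.69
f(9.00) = -5600.00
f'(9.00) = -1900.00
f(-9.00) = 5920.00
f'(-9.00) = -1972.00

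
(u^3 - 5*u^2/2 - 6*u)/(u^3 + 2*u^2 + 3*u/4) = 2*(u - 4)/(2*u + 1)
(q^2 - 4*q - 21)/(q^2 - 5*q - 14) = (q + 3)/(q + 2)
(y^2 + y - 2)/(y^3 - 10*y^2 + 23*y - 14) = (y + 2)/(y^2 - 9*y + 14)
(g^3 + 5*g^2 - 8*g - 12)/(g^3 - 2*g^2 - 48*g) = (g^2 - g - 2)/(g*(g - 8))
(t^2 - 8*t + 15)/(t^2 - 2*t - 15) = (t - 3)/(t + 3)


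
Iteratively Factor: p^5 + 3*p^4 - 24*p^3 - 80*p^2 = (p + 4)*(p^4 - p^3 - 20*p^2) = p*(p + 4)*(p^3 - p^2 - 20*p) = p^2*(p + 4)*(p^2 - p - 20) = p^2*(p + 4)^2*(p - 5)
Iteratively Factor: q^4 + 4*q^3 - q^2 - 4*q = (q + 4)*(q^3 - q) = (q + 1)*(q + 4)*(q^2 - q) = q*(q + 1)*(q + 4)*(q - 1)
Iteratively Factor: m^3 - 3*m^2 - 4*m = (m)*(m^2 - 3*m - 4) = m*(m + 1)*(m - 4)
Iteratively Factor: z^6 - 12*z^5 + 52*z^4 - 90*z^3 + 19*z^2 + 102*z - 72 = (z + 1)*(z^5 - 13*z^4 + 65*z^3 - 155*z^2 + 174*z - 72) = (z - 1)*(z + 1)*(z^4 - 12*z^3 + 53*z^2 - 102*z + 72) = (z - 3)*(z - 1)*(z + 1)*(z^3 - 9*z^2 + 26*z - 24) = (z - 3)*(z - 2)*(z - 1)*(z + 1)*(z^2 - 7*z + 12) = (z - 4)*(z - 3)*(z - 2)*(z - 1)*(z + 1)*(z - 3)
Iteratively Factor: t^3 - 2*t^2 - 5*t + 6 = (t + 2)*(t^2 - 4*t + 3) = (t - 1)*(t + 2)*(t - 3)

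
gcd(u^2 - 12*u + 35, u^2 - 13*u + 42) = u - 7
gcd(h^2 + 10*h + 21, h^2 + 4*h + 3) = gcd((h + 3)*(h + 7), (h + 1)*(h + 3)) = h + 3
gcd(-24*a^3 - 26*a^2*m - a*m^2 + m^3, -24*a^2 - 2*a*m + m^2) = 24*a^2 + 2*a*m - m^2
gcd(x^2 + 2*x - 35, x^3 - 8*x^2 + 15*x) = x - 5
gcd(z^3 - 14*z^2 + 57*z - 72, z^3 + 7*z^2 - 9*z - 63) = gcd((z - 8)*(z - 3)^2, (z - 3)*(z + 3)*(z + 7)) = z - 3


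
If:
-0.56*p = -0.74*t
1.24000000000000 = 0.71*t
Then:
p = 2.31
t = 1.75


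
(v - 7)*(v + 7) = v^2 - 49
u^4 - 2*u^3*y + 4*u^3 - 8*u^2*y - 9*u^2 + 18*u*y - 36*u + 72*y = (u - 3)*(u + 3)*(u + 4)*(u - 2*y)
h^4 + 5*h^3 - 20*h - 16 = (h - 2)*(h + 1)*(h + 2)*(h + 4)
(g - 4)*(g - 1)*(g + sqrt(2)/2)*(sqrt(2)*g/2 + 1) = sqrt(2)*g^4/2 - 5*sqrt(2)*g^3/2 + 3*g^3/2 - 15*g^2/2 + 5*sqrt(2)*g^2/2 - 5*sqrt(2)*g/2 + 6*g + 2*sqrt(2)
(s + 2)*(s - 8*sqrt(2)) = s^2 - 8*sqrt(2)*s + 2*s - 16*sqrt(2)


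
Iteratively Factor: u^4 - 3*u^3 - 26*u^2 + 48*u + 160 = (u + 2)*(u^3 - 5*u^2 - 16*u + 80) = (u - 5)*(u + 2)*(u^2 - 16) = (u - 5)*(u - 4)*(u + 2)*(u + 4)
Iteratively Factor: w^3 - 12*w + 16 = (w - 2)*(w^2 + 2*w - 8) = (w - 2)^2*(w + 4)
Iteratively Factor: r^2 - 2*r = (r)*(r - 2)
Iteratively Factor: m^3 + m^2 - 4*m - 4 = (m + 2)*(m^2 - m - 2) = (m + 1)*(m + 2)*(m - 2)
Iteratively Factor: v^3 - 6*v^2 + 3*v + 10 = (v - 5)*(v^2 - v - 2) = (v - 5)*(v - 2)*(v + 1)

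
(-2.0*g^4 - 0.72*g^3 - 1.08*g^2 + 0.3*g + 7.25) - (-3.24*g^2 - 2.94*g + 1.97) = -2.0*g^4 - 0.72*g^3 + 2.16*g^2 + 3.24*g + 5.28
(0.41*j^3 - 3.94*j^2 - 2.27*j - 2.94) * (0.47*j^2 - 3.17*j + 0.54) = 0.1927*j^5 - 3.1515*j^4 + 11.6443*j^3 + 3.6865*j^2 + 8.094*j - 1.5876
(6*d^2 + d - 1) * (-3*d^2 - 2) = -18*d^4 - 3*d^3 - 9*d^2 - 2*d + 2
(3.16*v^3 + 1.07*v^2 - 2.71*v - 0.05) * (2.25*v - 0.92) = 7.11*v^4 - 0.4997*v^3 - 7.0819*v^2 + 2.3807*v + 0.046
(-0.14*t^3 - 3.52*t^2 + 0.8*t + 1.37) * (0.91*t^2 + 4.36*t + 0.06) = -0.1274*t^5 - 3.8136*t^4 - 14.6276*t^3 + 4.5235*t^2 + 6.0212*t + 0.0822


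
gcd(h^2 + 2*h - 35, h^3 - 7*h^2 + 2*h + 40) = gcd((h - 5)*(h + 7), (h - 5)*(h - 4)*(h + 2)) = h - 5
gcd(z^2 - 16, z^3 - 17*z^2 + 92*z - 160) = z - 4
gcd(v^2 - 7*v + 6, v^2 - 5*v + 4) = v - 1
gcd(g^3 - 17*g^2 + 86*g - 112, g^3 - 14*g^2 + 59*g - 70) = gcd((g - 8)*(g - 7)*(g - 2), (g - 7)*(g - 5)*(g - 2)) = g^2 - 9*g + 14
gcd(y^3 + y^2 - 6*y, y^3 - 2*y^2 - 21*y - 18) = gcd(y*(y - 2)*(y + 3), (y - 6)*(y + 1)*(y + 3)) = y + 3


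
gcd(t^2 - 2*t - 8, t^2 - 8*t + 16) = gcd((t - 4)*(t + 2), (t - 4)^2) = t - 4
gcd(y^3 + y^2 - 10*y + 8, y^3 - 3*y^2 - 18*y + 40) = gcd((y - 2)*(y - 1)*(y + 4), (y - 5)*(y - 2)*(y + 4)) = y^2 + 2*y - 8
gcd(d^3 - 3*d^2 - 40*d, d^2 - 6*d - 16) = d - 8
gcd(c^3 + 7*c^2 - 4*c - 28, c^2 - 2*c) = c - 2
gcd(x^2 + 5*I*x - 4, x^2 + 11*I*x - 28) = x + 4*I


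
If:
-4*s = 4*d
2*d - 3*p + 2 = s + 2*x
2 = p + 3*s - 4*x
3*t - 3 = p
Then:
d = -7*x/3 - 2/3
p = -3*x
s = 7*x/3 + 2/3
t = 1 - x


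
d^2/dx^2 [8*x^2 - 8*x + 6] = 16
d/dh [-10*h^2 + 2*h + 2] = 2 - 20*h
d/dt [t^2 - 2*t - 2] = 2*t - 2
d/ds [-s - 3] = -1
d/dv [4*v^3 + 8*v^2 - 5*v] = 12*v^2 + 16*v - 5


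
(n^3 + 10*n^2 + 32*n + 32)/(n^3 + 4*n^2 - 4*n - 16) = (n + 4)/(n - 2)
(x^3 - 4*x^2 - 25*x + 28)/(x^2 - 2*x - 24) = (x^2 - 8*x + 7)/(x - 6)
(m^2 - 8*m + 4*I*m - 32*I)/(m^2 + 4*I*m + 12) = (m^2 + 4*m*(-2 + I) - 32*I)/(m^2 + 4*I*m + 12)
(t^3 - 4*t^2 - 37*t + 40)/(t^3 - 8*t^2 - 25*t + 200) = (t - 1)/(t - 5)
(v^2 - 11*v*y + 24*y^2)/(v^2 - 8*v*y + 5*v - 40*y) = (v - 3*y)/(v + 5)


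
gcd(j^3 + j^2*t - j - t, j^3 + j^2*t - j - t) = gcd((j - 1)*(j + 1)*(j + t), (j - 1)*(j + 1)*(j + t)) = j^3 + j^2*t - j - t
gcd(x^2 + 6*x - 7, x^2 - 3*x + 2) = x - 1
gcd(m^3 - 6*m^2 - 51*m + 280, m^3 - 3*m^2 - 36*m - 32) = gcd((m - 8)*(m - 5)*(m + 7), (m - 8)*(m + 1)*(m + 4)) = m - 8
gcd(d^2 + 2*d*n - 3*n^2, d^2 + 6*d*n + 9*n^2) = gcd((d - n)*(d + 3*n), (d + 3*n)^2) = d + 3*n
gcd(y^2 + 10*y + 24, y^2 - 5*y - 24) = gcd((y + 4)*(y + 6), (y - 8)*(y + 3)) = 1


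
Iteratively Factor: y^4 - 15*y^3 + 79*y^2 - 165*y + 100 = (y - 5)*(y^3 - 10*y^2 + 29*y - 20) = (y - 5)*(y - 1)*(y^2 - 9*y + 20) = (y - 5)*(y - 4)*(y - 1)*(y - 5)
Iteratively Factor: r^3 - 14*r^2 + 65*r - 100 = (r - 4)*(r^2 - 10*r + 25) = (r - 5)*(r - 4)*(r - 5)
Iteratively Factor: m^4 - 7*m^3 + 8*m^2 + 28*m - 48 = (m - 4)*(m^3 - 3*m^2 - 4*m + 12) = (m - 4)*(m + 2)*(m^2 - 5*m + 6) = (m - 4)*(m - 3)*(m + 2)*(m - 2)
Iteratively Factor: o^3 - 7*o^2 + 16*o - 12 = (o - 2)*(o^2 - 5*o + 6) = (o - 3)*(o - 2)*(o - 2)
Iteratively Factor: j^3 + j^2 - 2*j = (j - 1)*(j^2 + 2*j) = (j - 1)*(j + 2)*(j)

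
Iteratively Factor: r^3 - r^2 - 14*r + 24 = (r + 4)*(r^2 - 5*r + 6) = (r - 3)*(r + 4)*(r - 2)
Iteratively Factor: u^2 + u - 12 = (u + 4)*(u - 3)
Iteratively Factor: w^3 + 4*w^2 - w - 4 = (w - 1)*(w^2 + 5*w + 4) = (w - 1)*(w + 4)*(w + 1)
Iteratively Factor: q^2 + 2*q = (q)*(q + 2)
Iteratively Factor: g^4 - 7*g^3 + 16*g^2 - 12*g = (g - 3)*(g^3 - 4*g^2 + 4*g) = (g - 3)*(g - 2)*(g^2 - 2*g) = (g - 3)*(g - 2)^2*(g)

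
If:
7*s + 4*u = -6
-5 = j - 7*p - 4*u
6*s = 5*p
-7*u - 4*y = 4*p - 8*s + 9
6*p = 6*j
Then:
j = 66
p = 66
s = 55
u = -391/4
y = 3405/16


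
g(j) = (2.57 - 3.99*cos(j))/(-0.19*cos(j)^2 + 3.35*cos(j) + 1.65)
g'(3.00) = 0.69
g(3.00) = -3.52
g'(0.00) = 0.00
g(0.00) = -0.30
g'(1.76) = 14.74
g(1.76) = 3.28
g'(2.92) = 1.15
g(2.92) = -3.59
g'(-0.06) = -0.04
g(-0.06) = -0.29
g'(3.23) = -0.42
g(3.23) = -3.49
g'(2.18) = 121.13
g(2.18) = -14.75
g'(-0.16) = -0.10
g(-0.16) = -0.29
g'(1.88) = 39.45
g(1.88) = 6.17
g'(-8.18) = -47.48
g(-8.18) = 6.90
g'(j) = (2.57 - 3.99*cos(j))*(-0.38*sin(j)*cos(j) + 3.35*sin(j))/(-0.19*cos(j)^2 + 3.35*cos(j) + 1.65)^2 + 3.99*sin(j)/(-0.19*cos(j)^2 + 3.35*cos(j) + 1.65) = (0.7581*cos(j)^2 - 0.976599999999999*cos(j) + 15.193)*sin(j)/(0.0361*cos(j)^4 - 1.273*cos(j)^3 + 10.5955*cos(j)^2 + 11.055*cos(j) + 2.7225)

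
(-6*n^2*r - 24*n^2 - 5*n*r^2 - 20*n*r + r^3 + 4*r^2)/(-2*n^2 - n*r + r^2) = (-6*n*r - 24*n + r^2 + 4*r)/(-2*n + r)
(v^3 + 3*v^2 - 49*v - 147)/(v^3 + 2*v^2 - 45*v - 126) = (v + 7)/(v + 6)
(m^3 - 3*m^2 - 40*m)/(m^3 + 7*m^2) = (m^2 - 3*m - 40)/(m*(m + 7))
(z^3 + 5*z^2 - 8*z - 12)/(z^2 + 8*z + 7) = (z^2 + 4*z - 12)/(z + 7)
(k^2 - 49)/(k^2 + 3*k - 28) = (k - 7)/(k - 4)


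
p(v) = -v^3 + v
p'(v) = 1 - 3*v^2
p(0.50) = 0.38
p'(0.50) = 0.25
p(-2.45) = 12.26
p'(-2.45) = -17.01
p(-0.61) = -0.38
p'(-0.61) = -0.12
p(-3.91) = 55.87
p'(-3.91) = -44.86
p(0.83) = 0.26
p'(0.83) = -1.07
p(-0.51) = -0.38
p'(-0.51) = 0.22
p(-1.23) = 0.63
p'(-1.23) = -3.54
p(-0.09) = -0.09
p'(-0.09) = 0.98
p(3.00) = -24.00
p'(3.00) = -26.00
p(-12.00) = 1716.00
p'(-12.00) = -431.00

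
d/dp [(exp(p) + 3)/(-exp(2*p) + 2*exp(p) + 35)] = (-2*(1 - exp(p))*(exp(p) + 3) - exp(2*p) + 2*exp(p) + 35)*exp(p)/(-exp(2*p) + 2*exp(p) + 35)^2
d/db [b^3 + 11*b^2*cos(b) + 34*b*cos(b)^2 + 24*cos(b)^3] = -11*b^2*sin(b) + 3*b^2 - 34*b*sin(2*b) + 22*b*cos(b) - 72*sin(b)*cos(b)^2 + 34*cos(b)^2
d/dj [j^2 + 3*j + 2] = 2*j + 3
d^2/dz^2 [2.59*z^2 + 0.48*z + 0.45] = 5.18000000000000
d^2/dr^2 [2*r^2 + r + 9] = 4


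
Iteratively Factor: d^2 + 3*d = (d + 3)*(d)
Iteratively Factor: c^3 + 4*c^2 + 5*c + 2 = (c + 2)*(c^2 + 2*c + 1) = (c + 1)*(c + 2)*(c + 1)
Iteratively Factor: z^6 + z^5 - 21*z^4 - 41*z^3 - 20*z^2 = (z + 4)*(z^5 - 3*z^4 - 9*z^3 - 5*z^2) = (z + 1)*(z + 4)*(z^4 - 4*z^3 - 5*z^2) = (z + 1)^2*(z + 4)*(z^3 - 5*z^2) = z*(z + 1)^2*(z + 4)*(z^2 - 5*z) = z*(z - 5)*(z + 1)^2*(z + 4)*(z)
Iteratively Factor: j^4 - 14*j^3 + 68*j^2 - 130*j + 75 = (j - 5)*(j^3 - 9*j^2 + 23*j - 15) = (j - 5)^2*(j^2 - 4*j + 3) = (j - 5)^2*(j - 3)*(j - 1)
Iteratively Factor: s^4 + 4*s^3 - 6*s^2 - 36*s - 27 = (s + 3)*(s^3 + s^2 - 9*s - 9) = (s + 3)^2*(s^2 - 2*s - 3) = (s - 3)*(s + 3)^2*(s + 1)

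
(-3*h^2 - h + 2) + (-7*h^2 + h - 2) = -10*h^2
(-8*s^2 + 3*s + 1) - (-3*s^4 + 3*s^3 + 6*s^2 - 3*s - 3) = 3*s^4 - 3*s^3 - 14*s^2 + 6*s + 4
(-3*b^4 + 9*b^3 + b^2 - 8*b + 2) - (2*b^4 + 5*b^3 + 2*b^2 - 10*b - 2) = -5*b^4 + 4*b^3 - b^2 + 2*b + 4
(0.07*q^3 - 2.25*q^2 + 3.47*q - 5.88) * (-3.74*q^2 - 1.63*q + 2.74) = -0.2618*q^5 + 8.3009*q^4 - 9.1185*q^3 + 10.1701*q^2 + 19.0922*q - 16.1112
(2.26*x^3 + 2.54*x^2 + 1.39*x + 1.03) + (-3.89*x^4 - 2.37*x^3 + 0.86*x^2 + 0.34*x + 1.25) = -3.89*x^4 - 0.11*x^3 + 3.4*x^2 + 1.73*x + 2.28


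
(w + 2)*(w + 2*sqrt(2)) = w^2 + 2*w + 2*sqrt(2)*w + 4*sqrt(2)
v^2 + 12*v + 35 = (v + 5)*(v + 7)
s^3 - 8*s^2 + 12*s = s*(s - 6)*(s - 2)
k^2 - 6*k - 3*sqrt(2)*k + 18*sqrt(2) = (k - 6)*(k - 3*sqrt(2))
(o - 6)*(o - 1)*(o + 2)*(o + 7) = o^4 + 2*o^3 - 43*o^2 - 44*o + 84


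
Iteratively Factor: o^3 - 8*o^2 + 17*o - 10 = (o - 5)*(o^2 - 3*o + 2) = (o - 5)*(o - 1)*(o - 2)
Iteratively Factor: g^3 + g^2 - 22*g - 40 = (g + 2)*(g^2 - g - 20) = (g - 5)*(g + 2)*(g + 4)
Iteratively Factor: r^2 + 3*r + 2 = (r + 2)*(r + 1)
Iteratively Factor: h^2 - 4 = (h - 2)*(h + 2)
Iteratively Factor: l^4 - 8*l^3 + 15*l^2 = (l)*(l^3 - 8*l^2 + 15*l) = l^2*(l^2 - 8*l + 15) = l^2*(l - 5)*(l - 3)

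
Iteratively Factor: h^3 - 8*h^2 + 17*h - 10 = (h - 2)*(h^2 - 6*h + 5) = (h - 5)*(h - 2)*(h - 1)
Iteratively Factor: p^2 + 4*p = (p + 4)*(p)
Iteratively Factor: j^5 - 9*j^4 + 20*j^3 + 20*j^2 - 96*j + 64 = (j - 1)*(j^4 - 8*j^3 + 12*j^2 + 32*j - 64) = (j - 1)*(j + 2)*(j^3 - 10*j^2 + 32*j - 32) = (j - 4)*(j - 1)*(j + 2)*(j^2 - 6*j + 8) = (j - 4)*(j - 2)*(j - 1)*(j + 2)*(j - 4)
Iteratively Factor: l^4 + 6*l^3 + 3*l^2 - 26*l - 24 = (l + 4)*(l^3 + 2*l^2 - 5*l - 6) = (l - 2)*(l + 4)*(l^2 + 4*l + 3) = (l - 2)*(l + 3)*(l + 4)*(l + 1)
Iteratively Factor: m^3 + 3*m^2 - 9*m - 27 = (m + 3)*(m^2 - 9) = (m - 3)*(m + 3)*(m + 3)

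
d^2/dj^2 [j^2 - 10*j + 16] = 2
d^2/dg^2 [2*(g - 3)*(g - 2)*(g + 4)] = 12*g - 4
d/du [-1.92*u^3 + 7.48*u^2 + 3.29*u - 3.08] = -5.76*u^2 + 14.96*u + 3.29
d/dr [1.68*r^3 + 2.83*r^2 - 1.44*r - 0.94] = 5.04*r^2 + 5.66*r - 1.44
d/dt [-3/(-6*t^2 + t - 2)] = 3*(1 - 12*t)/(6*t^2 - t + 2)^2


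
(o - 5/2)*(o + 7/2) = o^2 + o - 35/4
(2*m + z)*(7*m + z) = 14*m^2 + 9*m*z + z^2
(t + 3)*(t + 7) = t^2 + 10*t + 21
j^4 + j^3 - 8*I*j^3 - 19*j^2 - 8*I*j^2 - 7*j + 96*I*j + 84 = (j - 3)*(j + 4)*(j - 7*I)*(j - I)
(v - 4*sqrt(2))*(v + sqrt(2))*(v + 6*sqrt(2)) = v^3 + 3*sqrt(2)*v^2 - 44*v - 48*sqrt(2)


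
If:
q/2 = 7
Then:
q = 14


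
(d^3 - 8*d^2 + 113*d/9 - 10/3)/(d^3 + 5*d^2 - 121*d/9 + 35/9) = (d - 6)/(d + 7)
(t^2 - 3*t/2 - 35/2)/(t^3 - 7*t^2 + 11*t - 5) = (t + 7/2)/(t^2 - 2*t + 1)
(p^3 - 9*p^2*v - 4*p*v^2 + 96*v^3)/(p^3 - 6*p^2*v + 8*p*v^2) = (p^2 - 5*p*v - 24*v^2)/(p*(p - 2*v))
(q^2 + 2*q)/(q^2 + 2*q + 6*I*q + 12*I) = q/(q + 6*I)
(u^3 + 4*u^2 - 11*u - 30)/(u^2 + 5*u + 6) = (u^2 + 2*u - 15)/(u + 3)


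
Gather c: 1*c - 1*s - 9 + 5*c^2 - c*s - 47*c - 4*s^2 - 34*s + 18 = 5*c^2 + c*(-s - 46) - 4*s^2 - 35*s + 9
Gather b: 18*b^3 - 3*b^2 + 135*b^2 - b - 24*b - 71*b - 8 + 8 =18*b^3 + 132*b^2 - 96*b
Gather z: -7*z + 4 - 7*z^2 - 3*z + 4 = -7*z^2 - 10*z + 8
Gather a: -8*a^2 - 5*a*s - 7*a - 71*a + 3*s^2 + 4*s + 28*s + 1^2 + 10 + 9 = -8*a^2 + a*(-5*s - 78) + 3*s^2 + 32*s + 20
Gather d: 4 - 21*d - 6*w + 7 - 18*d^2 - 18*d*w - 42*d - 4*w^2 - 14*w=-18*d^2 + d*(-18*w - 63) - 4*w^2 - 20*w + 11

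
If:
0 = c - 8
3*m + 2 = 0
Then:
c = 8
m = -2/3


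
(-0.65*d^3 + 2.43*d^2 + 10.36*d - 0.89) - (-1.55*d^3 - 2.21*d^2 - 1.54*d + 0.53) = 0.9*d^3 + 4.64*d^2 + 11.9*d - 1.42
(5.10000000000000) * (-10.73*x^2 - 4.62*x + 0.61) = -54.723*x^2 - 23.562*x + 3.111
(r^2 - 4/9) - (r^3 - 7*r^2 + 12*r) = -r^3 + 8*r^2 - 12*r - 4/9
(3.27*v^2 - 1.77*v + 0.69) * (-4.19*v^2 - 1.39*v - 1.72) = -13.7013*v^4 + 2.871*v^3 - 6.0552*v^2 + 2.0853*v - 1.1868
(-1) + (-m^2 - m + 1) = -m^2 - m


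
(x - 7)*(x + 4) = x^2 - 3*x - 28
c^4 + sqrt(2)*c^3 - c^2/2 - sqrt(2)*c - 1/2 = (c - 1)*(c + 1)*(c + sqrt(2)/2)^2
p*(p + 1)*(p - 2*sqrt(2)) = p^3 - 2*sqrt(2)*p^2 + p^2 - 2*sqrt(2)*p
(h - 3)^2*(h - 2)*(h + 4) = h^4 - 4*h^3 - 11*h^2 + 66*h - 72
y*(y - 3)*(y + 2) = y^3 - y^2 - 6*y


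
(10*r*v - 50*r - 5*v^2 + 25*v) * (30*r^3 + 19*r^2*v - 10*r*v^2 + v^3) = 300*r^4*v - 1500*r^4 + 40*r^3*v^2 - 200*r^3*v - 195*r^2*v^3 + 975*r^2*v^2 + 60*r*v^4 - 300*r*v^3 - 5*v^5 + 25*v^4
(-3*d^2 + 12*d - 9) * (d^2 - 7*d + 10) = -3*d^4 + 33*d^3 - 123*d^2 + 183*d - 90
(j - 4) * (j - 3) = j^2 - 7*j + 12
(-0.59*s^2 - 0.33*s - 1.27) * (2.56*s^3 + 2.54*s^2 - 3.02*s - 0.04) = -1.5104*s^5 - 2.3434*s^4 - 2.3076*s^3 - 2.2056*s^2 + 3.8486*s + 0.0508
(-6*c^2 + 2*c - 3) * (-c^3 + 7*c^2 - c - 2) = 6*c^5 - 44*c^4 + 23*c^3 - 11*c^2 - c + 6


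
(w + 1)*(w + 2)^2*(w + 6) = w^4 + 11*w^3 + 38*w^2 + 52*w + 24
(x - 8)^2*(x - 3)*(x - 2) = x^4 - 21*x^3 + 150*x^2 - 416*x + 384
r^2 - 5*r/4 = r*(r - 5/4)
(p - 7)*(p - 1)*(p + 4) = p^3 - 4*p^2 - 25*p + 28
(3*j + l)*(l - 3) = 3*j*l - 9*j + l^2 - 3*l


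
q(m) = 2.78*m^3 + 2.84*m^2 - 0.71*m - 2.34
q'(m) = 8.34*m^2 + 5.68*m - 0.71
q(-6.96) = -797.11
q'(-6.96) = 363.76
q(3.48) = 146.74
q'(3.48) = 120.06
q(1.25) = 6.64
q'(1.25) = 19.42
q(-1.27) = -2.55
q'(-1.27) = 5.53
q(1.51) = 12.63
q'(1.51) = 26.88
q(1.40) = 9.86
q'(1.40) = 23.59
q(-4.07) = -139.83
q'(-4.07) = 114.32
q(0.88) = 1.13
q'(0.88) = 10.75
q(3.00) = 96.15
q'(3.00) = 91.39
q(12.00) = 5201.94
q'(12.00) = 1268.41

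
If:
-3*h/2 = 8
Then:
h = -16/3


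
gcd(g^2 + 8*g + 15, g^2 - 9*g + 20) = 1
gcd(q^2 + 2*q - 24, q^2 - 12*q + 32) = q - 4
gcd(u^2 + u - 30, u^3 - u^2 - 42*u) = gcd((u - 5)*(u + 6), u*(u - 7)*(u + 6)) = u + 6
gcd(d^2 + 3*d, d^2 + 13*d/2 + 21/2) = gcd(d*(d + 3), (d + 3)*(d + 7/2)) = d + 3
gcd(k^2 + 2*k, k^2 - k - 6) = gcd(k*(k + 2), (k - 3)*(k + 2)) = k + 2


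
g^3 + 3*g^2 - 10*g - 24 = (g - 3)*(g + 2)*(g + 4)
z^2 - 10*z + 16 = (z - 8)*(z - 2)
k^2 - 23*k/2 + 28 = (k - 8)*(k - 7/2)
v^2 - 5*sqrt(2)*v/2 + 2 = (v - 2*sqrt(2))*(v - sqrt(2)/2)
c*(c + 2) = c^2 + 2*c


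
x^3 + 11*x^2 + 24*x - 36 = (x - 1)*(x + 6)^2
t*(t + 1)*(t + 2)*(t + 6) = t^4 + 9*t^3 + 20*t^2 + 12*t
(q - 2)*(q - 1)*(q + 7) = q^3 + 4*q^2 - 19*q + 14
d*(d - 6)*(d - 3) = d^3 - 9*d^2 + 18*d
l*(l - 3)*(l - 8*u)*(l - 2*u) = l^4 - 10*l^3*u - 3*l^3 + 16*l^2*u^2 + 30*l^2*u - 48*l*u^2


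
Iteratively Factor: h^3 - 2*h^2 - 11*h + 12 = (h - 1)*(h^2 - h - 12) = (h - 1)*(h + 3)*(h - 4)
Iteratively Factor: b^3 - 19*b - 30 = (b + 3)*(b^2 - 3*b - 10) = (b - 5)*(b + 3)*(b + 2)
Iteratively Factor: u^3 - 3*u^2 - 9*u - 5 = (u - 5)*(u^2 + 2*u + 1) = (u - 5)*(u + 1)*(u + 1)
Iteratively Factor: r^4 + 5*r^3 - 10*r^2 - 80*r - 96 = (r + 3)*(r^3 + 2*r^2 - 16*r - 32) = (r + 3)*(r + 4)*(r^2 - 2*r - 8) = (r + 2)*(r + 3)*(r + 4)*(r - 4)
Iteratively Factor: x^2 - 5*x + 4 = (x - 1)*(x - 4)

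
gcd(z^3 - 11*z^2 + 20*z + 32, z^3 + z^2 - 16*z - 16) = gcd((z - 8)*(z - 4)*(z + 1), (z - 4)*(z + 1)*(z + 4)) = z^2 - 3*z - 4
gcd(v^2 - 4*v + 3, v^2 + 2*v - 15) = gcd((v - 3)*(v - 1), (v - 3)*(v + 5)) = v - 3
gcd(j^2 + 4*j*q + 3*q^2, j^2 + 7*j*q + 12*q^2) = j + 3*q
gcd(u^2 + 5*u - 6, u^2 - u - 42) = u + 6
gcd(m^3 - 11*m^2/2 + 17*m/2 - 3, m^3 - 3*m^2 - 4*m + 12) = m^2 - 5*m + 6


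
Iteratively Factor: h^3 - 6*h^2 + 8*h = (h - 4)*(h^2 - 2*h) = (h - 4)*(h - 2)*(h)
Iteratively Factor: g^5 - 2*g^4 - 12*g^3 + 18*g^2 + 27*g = (g + 3)*(g^4 - 5*g^3 + 3*g^2 + 9*g) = (g - 3)*(g + 3)*(g^3 - 2*g^2 - 3*g) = (g - 3)*(g + 1)*(g + 3)*(g^2 - 3*g) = g*(g - 3)*(g + 1)*(g + 3)*(g - 3)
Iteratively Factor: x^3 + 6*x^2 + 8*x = (x + 2)*(x^2 + 4*x) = (x + 2)*(x + 4)*(x)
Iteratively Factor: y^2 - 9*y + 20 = (y - 5)*(y - 4)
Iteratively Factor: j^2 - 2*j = (j)*(j - 2)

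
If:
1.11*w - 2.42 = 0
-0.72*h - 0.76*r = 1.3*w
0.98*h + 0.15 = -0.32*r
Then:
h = 1.54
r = -5.19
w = 2.18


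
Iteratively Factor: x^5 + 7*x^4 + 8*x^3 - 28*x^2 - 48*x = (x + 3)*(x^4 + 4*x^3 - 4*x^2 - 16*x) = (x + 3)*(x + 4)*(x^3 - 4*x) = (x + 2)*(x + 3)*(x + 4)*(x^2 - 2*x) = (x - 2)*(x + 2)*(x + 3)*(x + 4)*(x)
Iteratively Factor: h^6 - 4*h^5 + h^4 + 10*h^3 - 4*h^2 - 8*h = (h - 2)*(h^5 - 2*h^4 - 3*h^3 + 4*h^2 + 4*h) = h*(h - 2)*(h^4 - 2*h^3 - 3*h^2 + 4*h + 4) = h*(h - 2)^2*(h^3 - 3*h - 2) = h*(h - 2)^3*(h^2 + 2*h + 1) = h*(h - 2)^3*(h + 1)*(h + 1)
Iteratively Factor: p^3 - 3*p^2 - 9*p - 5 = (p + 1)*(p^2 - 4*p - 5) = (p + 1)^2*(p - 5)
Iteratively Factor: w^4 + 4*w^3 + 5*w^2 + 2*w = (w + 1)*(w^3 + 3*w^2 + 2*w) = w*(w + 1)*(w^2 + 3*w + 2) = w*(w + 1)^2*(w + 2)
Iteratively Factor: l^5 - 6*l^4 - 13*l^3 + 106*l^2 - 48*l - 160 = (l - 4)*(l^4 - 2*l^3 - 21*l^2 + 22*l + 40) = (l - 4)*(l + 4)*(l^3 - 6*l^2 + 3*l + 10) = (l - 4)*(l - 2)*(l + 4)*(l^2 - 4*l - 5) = (l - 5)*(l - 4)*(l - 2)*(l + 4)*(l + 1)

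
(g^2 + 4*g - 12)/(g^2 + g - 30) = (g - 2)/(g - 5)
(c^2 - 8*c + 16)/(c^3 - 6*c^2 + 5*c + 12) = (c - 4)/(c^2 - 2*c - 3)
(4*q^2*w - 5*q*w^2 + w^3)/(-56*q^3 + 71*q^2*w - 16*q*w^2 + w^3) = w*(-4*q + w)/(56*q^2 - 15*q*w + w^2)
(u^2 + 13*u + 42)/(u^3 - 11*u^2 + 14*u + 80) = (u^2 + 13*u + 42)/(u^3 - 11*u^2 + 14*u + 80)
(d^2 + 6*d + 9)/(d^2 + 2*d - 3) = (d + 3)/(d - 1)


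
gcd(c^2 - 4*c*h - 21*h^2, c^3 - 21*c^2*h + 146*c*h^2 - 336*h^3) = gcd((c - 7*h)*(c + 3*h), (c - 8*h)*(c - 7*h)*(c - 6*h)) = c - 7*h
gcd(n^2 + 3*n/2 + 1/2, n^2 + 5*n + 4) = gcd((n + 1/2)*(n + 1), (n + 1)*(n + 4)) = n + 1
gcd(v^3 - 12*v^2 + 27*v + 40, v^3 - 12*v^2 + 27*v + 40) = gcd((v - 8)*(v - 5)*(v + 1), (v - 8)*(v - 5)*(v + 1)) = v^3 - 12*v^2 + 27*v + 40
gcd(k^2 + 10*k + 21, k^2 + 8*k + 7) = k + 7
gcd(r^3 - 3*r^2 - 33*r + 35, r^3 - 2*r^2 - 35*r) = r^2 - 2*r - 35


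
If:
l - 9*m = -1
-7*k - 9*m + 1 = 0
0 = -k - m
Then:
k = -1/2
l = 7/2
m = 1/2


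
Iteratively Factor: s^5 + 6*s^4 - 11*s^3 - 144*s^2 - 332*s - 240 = (s + 3)*(s^4 + 3*s^3 - 20*s^2 - 84*s - 80) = (s + 3)*(s + 4)*(s^3 - s^2 - 16*s - 20) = (s + 2)*(s + 3)*(s + 4)*(s^2 - 3*s - 10) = (s + 2)^2*(s + 3)*(s + 4)*(s - 5)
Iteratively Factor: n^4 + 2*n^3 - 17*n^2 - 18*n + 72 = (n + 3)*(n^3 - n^2 - 14*n + 24) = (n - 2)*(n + 3)*(n^2 + n - 12) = (n - 3)*(n - 2)*(n + 3)*(n + 4)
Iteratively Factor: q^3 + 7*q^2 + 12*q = (q)*(q^2 + 7*q + 12) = q*(q + 4)*(q + 3)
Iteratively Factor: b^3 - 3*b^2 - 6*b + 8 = (b + 2)*(b^2 - 5*b + 4) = (b - 4)*(b + 2)*(b - 1)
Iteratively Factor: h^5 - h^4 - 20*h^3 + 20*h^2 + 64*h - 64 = (h + 4)*(h^4 - 5*h^3 + 20*h - 16) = (h + 2)*(h + 4)*(h^3 - 7*h^2 + 14*h - 8) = (h - 4)*(h + 2)*(h + 4)*(h^2 - 3*h + 2) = (h - 4)*(h - 2)*(h + 2)*(h + 4)*(h - 1)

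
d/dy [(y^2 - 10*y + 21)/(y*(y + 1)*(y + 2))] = (-y^4 + 20*y^3 - 31*y^2 - 126*y - 42)/(y^2*(y^4 + 6*y^3 + 13*y^2 + 12*y + 4))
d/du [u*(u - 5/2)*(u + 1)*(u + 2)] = 4*u^3 + 3*u^2/2 - 11*u - 5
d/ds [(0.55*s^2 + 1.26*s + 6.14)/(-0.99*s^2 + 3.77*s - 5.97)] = (3.3209*s^2 + 5.5902*s - 30.67)/(0.9801*s^4 - 7.4646*s^3 + 26.0335*s^2 - 45.0138*s + 35.6409)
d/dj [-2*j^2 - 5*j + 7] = -4*j - 5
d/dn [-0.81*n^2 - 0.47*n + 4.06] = -1.62*n - 0.47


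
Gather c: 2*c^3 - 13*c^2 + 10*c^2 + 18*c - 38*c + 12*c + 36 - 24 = 2*c^3 - 3*c^2 - 8*c + 12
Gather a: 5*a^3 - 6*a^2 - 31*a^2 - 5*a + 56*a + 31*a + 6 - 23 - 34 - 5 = 5*a^3 - 37*a^2 + 82*a - 56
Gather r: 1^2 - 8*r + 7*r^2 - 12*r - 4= 7*r^2 - 20*r - 3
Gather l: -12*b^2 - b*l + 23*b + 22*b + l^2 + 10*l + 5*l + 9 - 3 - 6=-12*b^2 + 45*b + l^2 + l*(15 - b)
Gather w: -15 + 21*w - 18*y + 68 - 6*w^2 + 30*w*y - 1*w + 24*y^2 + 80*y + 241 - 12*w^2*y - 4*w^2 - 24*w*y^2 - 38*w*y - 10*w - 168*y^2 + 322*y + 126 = w^2*(-12*y - 10) + w*(-24*y^2 - 8*y + 10) - 144*y^2 + 384*y + 420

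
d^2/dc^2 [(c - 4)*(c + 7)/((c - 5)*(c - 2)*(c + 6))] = 2*(c^6 + 9*c^5 - 81*c^4 - 129*c^3 + 1704*c^2 + 2892*c - 20992)/(c^9 - 3*c^8 - 93*c^7 + 371*c^6 + 2616*c^5 - 14412*c^4 - 10448*c^3 + 173520*c^2 - 345600*c + 216000)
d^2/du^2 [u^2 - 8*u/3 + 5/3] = 2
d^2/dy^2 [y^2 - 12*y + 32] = 2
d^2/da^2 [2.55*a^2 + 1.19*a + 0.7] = 5.10000000000000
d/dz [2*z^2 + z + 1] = 4*z + 1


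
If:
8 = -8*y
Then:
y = -1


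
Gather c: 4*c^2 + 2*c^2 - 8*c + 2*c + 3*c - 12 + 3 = 6*c^2 - 3*c - 9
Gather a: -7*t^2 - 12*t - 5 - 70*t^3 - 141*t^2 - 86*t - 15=-70*t^3 - 148*t^2 - 98*t - 20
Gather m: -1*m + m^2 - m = m^2 - 2*m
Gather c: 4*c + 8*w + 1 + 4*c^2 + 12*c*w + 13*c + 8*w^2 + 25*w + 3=4*c^2 + c*(12*w + 17) + 8*w^2 + 33*w + 4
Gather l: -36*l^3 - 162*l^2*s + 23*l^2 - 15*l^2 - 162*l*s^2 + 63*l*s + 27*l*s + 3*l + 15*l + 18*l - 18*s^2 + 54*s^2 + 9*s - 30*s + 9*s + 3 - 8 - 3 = -36*l^3 + l^2*(8 - 162*s) + l*(-162*s^2 + 90*s + 36) + 36*s^2 - 12*s - 8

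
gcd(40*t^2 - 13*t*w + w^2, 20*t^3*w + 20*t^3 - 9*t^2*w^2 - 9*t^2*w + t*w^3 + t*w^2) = 5*t - w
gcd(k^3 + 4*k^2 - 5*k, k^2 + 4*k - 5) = k^2 + 4*k - 5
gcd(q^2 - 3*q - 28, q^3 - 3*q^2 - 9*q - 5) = 1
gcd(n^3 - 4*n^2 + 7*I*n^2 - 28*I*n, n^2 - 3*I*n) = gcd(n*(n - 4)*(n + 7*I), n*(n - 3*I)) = n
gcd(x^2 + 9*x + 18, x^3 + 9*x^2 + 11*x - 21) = x + 3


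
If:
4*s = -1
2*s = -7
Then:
No Solution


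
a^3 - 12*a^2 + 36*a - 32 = (a - 8)*(a - 2)^2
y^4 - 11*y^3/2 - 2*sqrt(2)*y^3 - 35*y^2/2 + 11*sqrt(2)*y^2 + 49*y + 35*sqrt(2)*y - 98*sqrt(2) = (y - 7)*(y - 2)*(y + 7/2)*(y - 2*sqrt(2))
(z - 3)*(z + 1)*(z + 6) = z^3 + 4*z^2 - 15*z - 18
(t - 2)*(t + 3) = t^2 + t - 6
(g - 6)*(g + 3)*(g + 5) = g^3 + 2*g^2 - 33*g - 90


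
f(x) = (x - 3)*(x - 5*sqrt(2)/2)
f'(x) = 2*x - 5*sqrt(2)/2 - 3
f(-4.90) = 66.64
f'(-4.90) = -16.34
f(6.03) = 7.56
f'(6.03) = 5.52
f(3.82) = 0.23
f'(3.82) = 1.10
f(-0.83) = 16.72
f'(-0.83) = -8.20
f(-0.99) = 18.06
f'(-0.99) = -8.52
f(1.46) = 3.20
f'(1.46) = -3.62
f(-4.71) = 63.57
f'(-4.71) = -15.96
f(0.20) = 9.34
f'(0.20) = -6.14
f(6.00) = 7.39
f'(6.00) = 5.46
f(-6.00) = 85.82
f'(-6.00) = -18.54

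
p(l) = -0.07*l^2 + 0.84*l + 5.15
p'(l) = 0.84 - 0.14*l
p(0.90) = 5.85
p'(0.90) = 0.71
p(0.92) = 5.86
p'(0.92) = 0.71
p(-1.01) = 4.23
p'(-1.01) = 0.98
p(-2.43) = 2.70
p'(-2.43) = 1.18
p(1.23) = 6.08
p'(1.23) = 0.67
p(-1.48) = 3.75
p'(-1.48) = 1.05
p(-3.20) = 1.75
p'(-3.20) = 1.29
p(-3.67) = 1.12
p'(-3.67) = 1.35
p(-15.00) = -23.20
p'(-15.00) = 2.94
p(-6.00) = -2.41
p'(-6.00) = 1.68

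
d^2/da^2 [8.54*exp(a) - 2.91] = 8.54*exp(a)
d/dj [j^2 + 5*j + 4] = 2*j + 5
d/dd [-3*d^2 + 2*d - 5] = 2 - 6*d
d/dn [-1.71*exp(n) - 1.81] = -1.71*exp(n)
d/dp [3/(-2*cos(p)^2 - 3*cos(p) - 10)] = -3*(4*cos(p) + 3)*sin(p)/(3*cos(p) + cos(2*p) + 11)^2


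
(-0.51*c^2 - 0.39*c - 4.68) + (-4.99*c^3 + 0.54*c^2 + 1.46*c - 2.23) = -4.99*c^3 + 0.03*c^2 + 1.07*c - 6.91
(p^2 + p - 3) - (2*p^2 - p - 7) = -p^2 + 2*p + 4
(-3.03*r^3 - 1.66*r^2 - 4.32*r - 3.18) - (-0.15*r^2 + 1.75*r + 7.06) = -3.03*r^3 - 1.51*r^2 - 6.07*r - 10.24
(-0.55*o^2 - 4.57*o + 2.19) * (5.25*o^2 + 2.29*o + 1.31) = -2.8875*o^4 - 25.252*o^3 + 0.3117*o^2 - 0.9716*o + 2.8689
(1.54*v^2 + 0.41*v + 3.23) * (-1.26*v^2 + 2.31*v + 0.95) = -1.9404*v^4 + 3.0408*v^3 - 1.6597*v^2 + 7.8508*v + 3.0685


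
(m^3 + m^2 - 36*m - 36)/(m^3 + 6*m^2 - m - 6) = (m - 6)/(m - 1)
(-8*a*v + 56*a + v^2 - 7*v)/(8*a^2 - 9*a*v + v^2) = (v - 7)/(-a + v)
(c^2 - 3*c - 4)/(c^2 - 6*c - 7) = (c - 4)/(c - 7)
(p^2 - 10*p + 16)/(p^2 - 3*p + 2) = (p - 8)/(p - 1)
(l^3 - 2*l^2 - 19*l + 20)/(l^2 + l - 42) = (l^3 - 2*l^2 - 19*l + 20)/(l^2 + l - 42)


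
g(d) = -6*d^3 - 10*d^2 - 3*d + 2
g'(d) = -18*d^2 - 20*d - 3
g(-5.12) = 560.52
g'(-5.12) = -372.46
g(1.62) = -54.61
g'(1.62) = -82.64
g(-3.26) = 113.38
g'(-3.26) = -129.10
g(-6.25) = 1094.97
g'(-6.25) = -581.12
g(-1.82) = 10.51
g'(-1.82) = -26.22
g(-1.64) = 6.49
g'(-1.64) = -18.61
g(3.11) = -284.53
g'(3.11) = -239.30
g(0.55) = -3.67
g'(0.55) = -19.44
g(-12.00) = 8966.00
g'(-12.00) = -2355.00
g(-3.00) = 83.00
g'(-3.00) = -105.00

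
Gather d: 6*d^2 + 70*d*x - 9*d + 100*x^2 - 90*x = 6*d^2 + d*(70*x - 9) + 100*x^2 - 90*x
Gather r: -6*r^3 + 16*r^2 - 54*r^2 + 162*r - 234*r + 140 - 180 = -6*r^3 - 38*r^2 - 72*r - 40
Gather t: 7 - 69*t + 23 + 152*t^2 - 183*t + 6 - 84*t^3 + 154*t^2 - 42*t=-84*t^3 + 306*t^2 - 294*t + 36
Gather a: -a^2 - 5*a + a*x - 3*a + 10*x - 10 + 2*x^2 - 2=-a^2 + a*(x - 8) + 2*x^2 + 10*x - 12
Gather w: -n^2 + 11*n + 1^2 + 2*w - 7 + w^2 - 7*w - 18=-n^2 + 11*n + w^2 - 5*w - 24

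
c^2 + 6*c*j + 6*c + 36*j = (c + 6)*(c + 6*j)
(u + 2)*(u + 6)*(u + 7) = u^3 + 15*u^2 + 68*u + 84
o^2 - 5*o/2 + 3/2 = (o - 3/2)*(o - 1)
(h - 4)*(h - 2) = h^2 - 6*h + 8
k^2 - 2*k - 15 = (k - 5)*(k + 3)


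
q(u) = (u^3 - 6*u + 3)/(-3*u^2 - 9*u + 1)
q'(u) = (6*u + 9)*(u^3 - 6*u + 3)/(-3*u^2 - 9*u + 1)^2 + (3*u^2 - 6)/(-3*u^2 - 9*u + 1) = 3*(-u^4 - 6*u^3 - 5*u^2 + 6*u + 7)/(9*u^4 + 54*u^3 + 75*u^2 - 18*u + 1)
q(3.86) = -0.48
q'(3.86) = -0.30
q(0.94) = 0.18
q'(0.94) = 0.07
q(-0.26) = 1.45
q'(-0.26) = 1.59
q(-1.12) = 1.14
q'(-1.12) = 0.05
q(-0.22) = 1.52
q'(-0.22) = 2.05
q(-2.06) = 0.97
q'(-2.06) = 0.51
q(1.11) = 0.18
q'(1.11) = -0.04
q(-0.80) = 1.16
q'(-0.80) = 0.13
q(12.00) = -3.08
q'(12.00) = -0.33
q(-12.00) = 5.12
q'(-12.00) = -0.32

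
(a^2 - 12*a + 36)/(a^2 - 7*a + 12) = (a^2 - 12*a + 36)/(a^2 - 7*a + 12)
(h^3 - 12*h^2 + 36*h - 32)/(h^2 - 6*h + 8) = (h^2 - 10*h + 16)/(h - 4)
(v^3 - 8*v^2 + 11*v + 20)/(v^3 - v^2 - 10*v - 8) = (v - 5)/(v + 2)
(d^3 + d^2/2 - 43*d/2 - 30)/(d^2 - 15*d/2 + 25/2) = (2*d^2 + 11*d + 12)/(2*d - 5)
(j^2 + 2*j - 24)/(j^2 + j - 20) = (j + 6)/(j + 5)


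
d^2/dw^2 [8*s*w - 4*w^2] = -8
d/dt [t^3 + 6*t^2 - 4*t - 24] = 3*t^2 + 12*t - 4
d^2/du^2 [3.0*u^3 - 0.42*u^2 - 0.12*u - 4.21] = 18.0*u - 0.84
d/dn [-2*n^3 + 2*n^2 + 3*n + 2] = -6*n^2 + 4*n + 3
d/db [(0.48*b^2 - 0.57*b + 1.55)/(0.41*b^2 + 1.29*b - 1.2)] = (0.8529*b^2 - 2.423*b - 1.3155)/(0.1681*b^4 + 1.0578*b^3 + 0.6801*b^2 - 3.096*b + 1.44)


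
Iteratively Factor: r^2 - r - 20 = (r + 4)*(r - 5)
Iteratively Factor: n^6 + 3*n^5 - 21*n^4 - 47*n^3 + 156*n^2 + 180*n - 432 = (n + 3)*(n^5 - 21*n^3 + 16*n^2 + 108*n - 144) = (n - 3)*(n + 3)*(n^4 + 3*n^3 - 12*n^2 - 20*n + 48) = (n - 3)*(n + 3)^2*(n^3 - 12*n + 16) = (n - 3)*(n + 3)^2*(n + 4)*(n^2 - 4*n + 4) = (n - 3)*(n - 2)*(n + 3)^2*(n + 4)*(n - 2)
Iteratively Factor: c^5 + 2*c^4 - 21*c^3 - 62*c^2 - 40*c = (c + 1)*(c^4 + c^3 - 22*c^2 - 40*c) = (c + 1)*(c + 4)*(c^3 - 3*c^2 - 10*c) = (c - 5)*(c + 1)*(c + 4)*(c^2 + 2*c) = c*(c - 5)*(c + 1)*(c + 4)*(c + 2)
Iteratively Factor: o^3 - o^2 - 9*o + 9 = (o - 1)*(o^2 - 9) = (o - 3)*(o - 1)*(o + 3)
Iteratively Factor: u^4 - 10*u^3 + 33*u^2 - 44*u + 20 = (u - 5)*(u^3 - 5*u^2 + 8*u - 4) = (u - 5)*(u - 1)*(u^2 - 4*u + 4) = (u - 5)*(u - 2)*(u - 1)*(u - 2)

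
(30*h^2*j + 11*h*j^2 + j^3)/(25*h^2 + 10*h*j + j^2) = j*(6*h + j)/(5*h + j)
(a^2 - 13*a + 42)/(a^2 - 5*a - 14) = (a - 6)/(a + 2)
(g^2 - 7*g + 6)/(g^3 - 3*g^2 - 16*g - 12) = (g - 1)/(g^2 + 3*g + 2)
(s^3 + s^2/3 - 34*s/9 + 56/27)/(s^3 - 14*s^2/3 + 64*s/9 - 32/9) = (9*s^2 + 15*s - 14)/(3*(3*s^2 - 10*s + 8))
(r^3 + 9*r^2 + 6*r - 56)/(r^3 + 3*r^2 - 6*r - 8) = (r + 7)/(r + 1)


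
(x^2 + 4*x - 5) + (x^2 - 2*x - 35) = 2*x^2 + 2*x - 40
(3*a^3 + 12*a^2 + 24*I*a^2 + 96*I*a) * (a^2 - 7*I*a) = 3*a^5 + 12*a^4 + 3*I*a^4 + 168*a^3 + 12*I*a^3 + 672*a^2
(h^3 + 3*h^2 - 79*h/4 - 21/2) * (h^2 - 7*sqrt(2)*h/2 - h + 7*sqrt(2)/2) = h^5 - 7*sqrt(2)*h^4/2 + 2*h^4 - 91*h^3/4 - 7*sqrt(2)*h^3 + 37*h^2/4 + 637*sqrt(2)*h^2/8 - 259*sqrt(2)*h/8 + 21*h/2 - 147*sqrt(2)/4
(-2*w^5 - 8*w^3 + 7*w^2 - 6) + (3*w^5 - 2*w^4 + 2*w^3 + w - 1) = w^5 - 2*w^4 - 6*w^3 + 7*w^2 + w - 7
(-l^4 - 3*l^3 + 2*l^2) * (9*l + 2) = -9*l^5 - 29*l^4 + 12*l^3 + 4*l^2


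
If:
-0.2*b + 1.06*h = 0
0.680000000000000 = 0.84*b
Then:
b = 0.81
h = 0.15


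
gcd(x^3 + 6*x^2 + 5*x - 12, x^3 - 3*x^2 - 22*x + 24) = x^2 + 3*x - 4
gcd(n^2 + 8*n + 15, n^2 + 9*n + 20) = n + 5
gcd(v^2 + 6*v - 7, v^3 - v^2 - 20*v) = 1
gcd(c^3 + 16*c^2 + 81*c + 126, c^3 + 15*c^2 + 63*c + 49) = c + 7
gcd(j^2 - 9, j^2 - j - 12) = j + 3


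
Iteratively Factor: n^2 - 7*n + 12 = (n - 4)*(n - 3)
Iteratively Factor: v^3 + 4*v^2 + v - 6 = (v + 2)*(v^2 + 2*v - 3) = (v - 1)*(v + 2)*(v + 3)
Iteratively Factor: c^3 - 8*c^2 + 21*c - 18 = (c - 3)*(c^2 - 5*c + 6) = (c - 3)*(c - 2)*(c - 3)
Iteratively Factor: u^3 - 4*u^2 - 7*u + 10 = (u + 2)*(u^2 - 6*u + 5) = (u - 1)*(u + 2)*(u - 5)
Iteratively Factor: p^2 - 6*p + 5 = (p - 1)*(p - 5)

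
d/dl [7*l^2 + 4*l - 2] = 14*l + 4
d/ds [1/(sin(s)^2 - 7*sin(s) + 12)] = (7 - 2*sin(s))*cos(s)/(sin(s)^2 - 7*sin(s) + 12)^2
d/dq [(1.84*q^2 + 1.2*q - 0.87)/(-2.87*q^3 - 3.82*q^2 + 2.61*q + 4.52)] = (5.2808*q^4 + 6.888*q^3 + 1.8957*q^2 + 9.9868*q + 7.6947)/(8.2369*q^6 + 21.9268*q^5 - 0.389000000000001*q^4 - 45.8852*q^3 - 27.7207*q^2 + 23.5944*q + 20.4304)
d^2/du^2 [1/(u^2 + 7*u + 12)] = 2*(-u^2 - 7*u + (2*u + 7)^2 - 12)/(u^2 + 7*u + 12)^3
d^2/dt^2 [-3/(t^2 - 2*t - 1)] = 6*(-t^2 + 2*t + 4*(t - 1)^2 + 1)/(-t^2 + 2*t + 1)^3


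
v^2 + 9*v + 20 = (v + 4)*(v + 5)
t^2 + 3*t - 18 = (t - 3)*(t + 6)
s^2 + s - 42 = (s - 6)*(s + 7)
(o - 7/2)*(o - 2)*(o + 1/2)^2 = o^4 - 9*o^3/2 + 7*o^2/4 + 45*o/8 + 7/4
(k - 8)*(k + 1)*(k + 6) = k^3 - k^2 - 50*k - 48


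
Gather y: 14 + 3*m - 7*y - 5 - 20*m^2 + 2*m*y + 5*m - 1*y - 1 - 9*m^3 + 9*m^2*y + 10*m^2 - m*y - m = -9*m^3 - 10*m^2 + 7*m + y*(9*m^2 + m - 8) + 8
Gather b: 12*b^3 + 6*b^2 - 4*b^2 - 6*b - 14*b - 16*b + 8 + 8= 12*b^3 + 2*b^2 - 36*b + 16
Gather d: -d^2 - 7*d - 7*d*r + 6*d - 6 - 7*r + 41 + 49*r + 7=-d^2 + d*(-7*r - 1) + 42*r + 42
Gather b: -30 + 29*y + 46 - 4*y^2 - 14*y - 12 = -4*y^2 + 15*y + 4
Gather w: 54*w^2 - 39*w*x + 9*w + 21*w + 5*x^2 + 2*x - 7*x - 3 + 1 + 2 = 54*w^2 + w*(30 - 39*x) + 5*x^2 - 5*x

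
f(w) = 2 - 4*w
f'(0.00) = -4.00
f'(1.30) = -4.00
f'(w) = -4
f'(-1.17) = -4.00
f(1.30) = -3.20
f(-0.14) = 2.56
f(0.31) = 0.76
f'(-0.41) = -4.00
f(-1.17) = 6.68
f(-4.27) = 19.08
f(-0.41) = 3.64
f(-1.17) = 6.68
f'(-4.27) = -4.00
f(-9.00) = 38.00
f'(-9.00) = -4.00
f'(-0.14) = -4.00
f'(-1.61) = -4.00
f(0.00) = 2.00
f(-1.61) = 8.44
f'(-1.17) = -4.00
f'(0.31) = -4.00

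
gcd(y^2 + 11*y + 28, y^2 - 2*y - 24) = y + 4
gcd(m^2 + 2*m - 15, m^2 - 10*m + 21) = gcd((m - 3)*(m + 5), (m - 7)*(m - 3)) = m - 3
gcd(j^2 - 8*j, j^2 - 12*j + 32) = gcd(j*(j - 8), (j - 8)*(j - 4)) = j - 8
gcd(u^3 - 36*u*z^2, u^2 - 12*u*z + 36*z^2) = -u + 6*z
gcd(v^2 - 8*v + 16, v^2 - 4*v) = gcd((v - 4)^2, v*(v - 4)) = v - 4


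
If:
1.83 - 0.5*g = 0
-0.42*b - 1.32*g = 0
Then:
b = -11.50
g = 3.66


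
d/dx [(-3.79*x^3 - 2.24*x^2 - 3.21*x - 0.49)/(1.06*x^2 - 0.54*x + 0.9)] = (-4.0174*x^4 + 4.0932*x^3 - 5.6208*x^2 - 2.9932*x - 3.1536)/(1.1236*x^4 - 1.1448*x^3 + 2.1996*x^2 - 0.972*x + 0.81)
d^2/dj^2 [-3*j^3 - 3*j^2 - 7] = -18*j - 6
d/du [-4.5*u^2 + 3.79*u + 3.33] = 3.79 - 9.0*u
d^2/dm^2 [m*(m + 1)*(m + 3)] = 6*m + 8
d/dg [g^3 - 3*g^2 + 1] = 3*g*(g - 2)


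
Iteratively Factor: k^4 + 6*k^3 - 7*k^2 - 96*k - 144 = (k - 4)*(k^3 + 10*k^2 + 33*k + 36) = (k - 4)*(k + 3)*(k^2 + 7*k + 12) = (k - 4)*(k + 3)*(k + 4)*(k + 3)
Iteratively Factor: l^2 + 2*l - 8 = (l + 4)*(l - 2)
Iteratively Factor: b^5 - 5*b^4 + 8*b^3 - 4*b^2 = (b)*(b^4 - 5*b^3 + 8*b^2 - 4*b) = b^2*(b^3 - 5*b^2 + 8*b - 4) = b^2*(b - 1)*(b^2 - 4*b + 4) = b^2*(b - 2)*(b - 1)*(b - 2)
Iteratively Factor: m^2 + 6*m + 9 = (m + 3)*(m + 3)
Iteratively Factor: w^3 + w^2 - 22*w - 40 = (w + 4)*(w^2 - 3*w - 10) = (w + 2)*(w + 4)*(w - 5)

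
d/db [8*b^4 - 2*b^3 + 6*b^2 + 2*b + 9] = 32*b^3 - 6*b^2 + 12*b + 2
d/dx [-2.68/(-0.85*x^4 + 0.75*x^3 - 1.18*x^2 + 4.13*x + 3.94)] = (-9.112*x^3 + 6.03*x^2 - 6.3248*x + 11.0684)/(-0.85*x^4 + 0.75*x^3 - 1.18*x^2 + 4.13*x + 3.94)^2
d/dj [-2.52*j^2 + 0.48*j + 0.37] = 0.48 - 5.04*j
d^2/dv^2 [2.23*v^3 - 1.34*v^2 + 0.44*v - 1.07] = 13.38*v - 2.68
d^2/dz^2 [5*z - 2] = 0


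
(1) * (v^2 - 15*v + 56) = v^2 - 15*v + 56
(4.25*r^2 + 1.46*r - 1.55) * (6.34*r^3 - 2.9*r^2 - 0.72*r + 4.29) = 26.945*r^5 - 3.0686*r^4 - 17.121*r^3 + 21.6763*r^2 + 7.3794*r - 6.6495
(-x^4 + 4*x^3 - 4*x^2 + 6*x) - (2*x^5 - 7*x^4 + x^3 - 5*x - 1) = -2*x^5 + 6*x^4 + 3*x^3 - 4*x^2 + 11*x + 1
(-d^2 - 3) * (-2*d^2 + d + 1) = 2*d^4 - d^3 + 5*d^2 - 3*d - 3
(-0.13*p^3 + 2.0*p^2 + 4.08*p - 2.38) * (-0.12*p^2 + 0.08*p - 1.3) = 0.0156*p^5 - 0.2504*p^4 - 0.1606*p^3 - 1.988*p^2 - 5.4944*p + 3.094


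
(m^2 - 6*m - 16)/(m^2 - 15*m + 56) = (m + 2)/(m - 7)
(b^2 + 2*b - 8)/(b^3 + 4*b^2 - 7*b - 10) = (b + 4)/(b^2 + 6*b + 5)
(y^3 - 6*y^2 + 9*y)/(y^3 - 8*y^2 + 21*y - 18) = y/(y - 2)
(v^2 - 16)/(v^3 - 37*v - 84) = (v - 4)/(v^2 - 4*v - 21)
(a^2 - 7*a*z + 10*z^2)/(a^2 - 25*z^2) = (a - 2*z)/(a + 5*z)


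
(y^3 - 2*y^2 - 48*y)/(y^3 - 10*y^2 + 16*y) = (y + 6)/(y - 2)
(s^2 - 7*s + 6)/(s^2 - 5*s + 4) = (s - 6)/(s - 4)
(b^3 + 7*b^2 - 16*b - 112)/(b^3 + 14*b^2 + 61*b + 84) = (b - 4)/(b + 3)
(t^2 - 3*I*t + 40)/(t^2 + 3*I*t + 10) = (t - 8*I)/(t - 2*I)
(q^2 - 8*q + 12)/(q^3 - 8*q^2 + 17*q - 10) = (q - 6)/(q^2 - 6*q + 5)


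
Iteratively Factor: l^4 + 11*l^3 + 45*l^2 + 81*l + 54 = (l + 3)*(l^3 + 8*l^2 + 21*l + 18) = (l + 3)^2*(l^2 + 5*l + 6) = (l + 2)*(l + 3)^2*(l + 3)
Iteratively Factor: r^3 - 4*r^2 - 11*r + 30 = (r - 5)*(r^2 + r - 6) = (r - 5)*(r + 3)*(r - 2)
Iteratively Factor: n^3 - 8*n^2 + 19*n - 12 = (n - 1)*(n^2 - 7*n + 12) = (n - 3)*(n - 1)*(n - 4)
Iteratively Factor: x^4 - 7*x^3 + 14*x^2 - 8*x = (x - 1)*(x^3 - 6*x^2 + 8*x) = (x - 4)*(x - 1)*(x^2 - 2*x) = (x - 4)*(x - 2)*(x - 1)*(x)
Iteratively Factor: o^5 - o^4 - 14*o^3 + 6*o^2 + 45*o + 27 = (o + 1)*(o^4 - 2*o^3 - 12*o^2 + 18*o + 27) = (o - 3)*(o + 1)*(o^3 + o^2 - 9*o - 9) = (o - 3)^2*(o + 1)*(o^2 + 4*o + 3) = (o - 3)^2*(o + 1)*(o + 3)*(o + 1)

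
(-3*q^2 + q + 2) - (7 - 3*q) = -3*q^2 + 4*q - 5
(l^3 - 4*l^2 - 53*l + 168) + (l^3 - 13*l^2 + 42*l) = 2*l^3 - 17*l^2 - 11*l + 168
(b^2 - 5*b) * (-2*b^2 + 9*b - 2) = -2*b^4 + 19*b^3 - 47*b^2 + 10*b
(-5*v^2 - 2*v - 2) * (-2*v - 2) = 10*v^3 + 14*v^2 + 8*v + 4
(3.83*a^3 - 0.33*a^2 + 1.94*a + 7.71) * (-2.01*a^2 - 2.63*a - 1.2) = -7.6983*a^5 - 9.4096*a^4 - 7.6275*a^3 - 20.2033*a^2 - 22.6053*a - 9.252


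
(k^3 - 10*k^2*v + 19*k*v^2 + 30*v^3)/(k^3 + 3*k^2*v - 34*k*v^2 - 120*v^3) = (k^2 - 4*k*v - 5*v^2)/(k^2 + 9*k*v + 20*v^2)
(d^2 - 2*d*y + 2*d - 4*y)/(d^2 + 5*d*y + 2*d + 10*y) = (d - 2*y)/(d + 5*y)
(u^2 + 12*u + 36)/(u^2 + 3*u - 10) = (u^2 + 12*u + 36)/(u^2 + 3*u - 10)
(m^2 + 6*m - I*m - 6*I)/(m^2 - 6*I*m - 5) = (m + 6)/(m - 5*I)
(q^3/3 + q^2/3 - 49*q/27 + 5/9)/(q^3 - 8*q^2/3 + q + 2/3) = (9*q^3 + 9*q^2 - 49*q + 15)/(9*(3*q^3 - 8*q^2 + 3*q + 2))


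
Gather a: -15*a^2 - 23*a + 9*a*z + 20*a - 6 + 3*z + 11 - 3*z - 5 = -15*a^2 + a*(9*z - 3)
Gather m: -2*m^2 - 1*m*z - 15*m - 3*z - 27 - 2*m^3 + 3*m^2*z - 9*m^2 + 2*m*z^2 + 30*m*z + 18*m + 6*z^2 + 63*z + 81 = -2*m^3 + m^2*(3*z - 11) + m*(2*z^2 + 29*z + 3) + 6*z^2 + 60*z + 54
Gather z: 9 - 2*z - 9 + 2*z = 0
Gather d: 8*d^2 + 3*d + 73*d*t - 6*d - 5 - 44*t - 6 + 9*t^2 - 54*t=8*d^2 + d*(73*t - 3) + 9*t^2 - 98*t - 11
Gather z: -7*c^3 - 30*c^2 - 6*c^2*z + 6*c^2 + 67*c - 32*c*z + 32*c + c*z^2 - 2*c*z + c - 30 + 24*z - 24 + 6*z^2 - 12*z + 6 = -7*c^3 - 24*c^2 + 100*c + z^2*(c + 6) + z*(-6*c^2 - 34*c + 12) - 48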